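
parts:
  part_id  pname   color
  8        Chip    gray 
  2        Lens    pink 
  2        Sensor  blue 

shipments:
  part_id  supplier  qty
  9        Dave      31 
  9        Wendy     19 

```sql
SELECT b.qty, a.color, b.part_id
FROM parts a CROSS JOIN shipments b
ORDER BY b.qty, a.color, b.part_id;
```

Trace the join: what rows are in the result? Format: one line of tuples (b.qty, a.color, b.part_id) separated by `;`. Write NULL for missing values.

CROSS JOIN pairs every row of `parts` with every row of `shipments`: 3 × 2 = 6 rows.
After projecting and ordering:
b.qty | a.color | b.part_id
19 | blue | 9
19 | gray | 9
19 | pink | 9
31 | blue | 9
31 | gray | 9
31 | pink | 9

(19, blue, 9); (19, gray, 9); (19, pink, 9); (31, blue, 9); (31, gray, 9); (31, pink, 9)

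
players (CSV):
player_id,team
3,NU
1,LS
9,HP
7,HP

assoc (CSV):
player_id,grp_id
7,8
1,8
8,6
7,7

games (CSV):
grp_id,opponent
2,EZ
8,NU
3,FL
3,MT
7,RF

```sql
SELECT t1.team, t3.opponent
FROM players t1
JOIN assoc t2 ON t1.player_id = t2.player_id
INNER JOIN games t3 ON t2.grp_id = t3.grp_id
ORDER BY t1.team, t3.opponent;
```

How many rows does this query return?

3

Step 1 — t1 INNER JOIN t2 on player_id → 3 row(s).
Then INNER JOIN `games t3` on grp_id: keep only rows whose t2.grp_id appears in t3.
Result: 3 row(s).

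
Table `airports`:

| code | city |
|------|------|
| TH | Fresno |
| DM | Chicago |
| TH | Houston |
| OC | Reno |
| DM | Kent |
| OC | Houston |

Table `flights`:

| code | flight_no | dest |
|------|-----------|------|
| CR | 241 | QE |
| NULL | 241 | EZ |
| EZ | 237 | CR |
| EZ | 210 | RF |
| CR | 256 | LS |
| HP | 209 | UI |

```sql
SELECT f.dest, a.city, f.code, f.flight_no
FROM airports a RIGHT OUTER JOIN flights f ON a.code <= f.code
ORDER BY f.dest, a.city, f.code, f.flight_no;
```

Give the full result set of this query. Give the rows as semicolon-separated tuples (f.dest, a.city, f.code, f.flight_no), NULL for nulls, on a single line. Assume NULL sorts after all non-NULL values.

(CR, Chicago, EZ, 237); (CR, Kent, EZ, 237); (EZ, NULL, NULL, 241); (LS, NULL, CR, 256); (QE, NULL, CR, 241); (RF, Chicago, EZ, 210); (RF, Kent, EZ, 210); (UI, Chicago, HP, 209); (UI, Kent, HP, 209)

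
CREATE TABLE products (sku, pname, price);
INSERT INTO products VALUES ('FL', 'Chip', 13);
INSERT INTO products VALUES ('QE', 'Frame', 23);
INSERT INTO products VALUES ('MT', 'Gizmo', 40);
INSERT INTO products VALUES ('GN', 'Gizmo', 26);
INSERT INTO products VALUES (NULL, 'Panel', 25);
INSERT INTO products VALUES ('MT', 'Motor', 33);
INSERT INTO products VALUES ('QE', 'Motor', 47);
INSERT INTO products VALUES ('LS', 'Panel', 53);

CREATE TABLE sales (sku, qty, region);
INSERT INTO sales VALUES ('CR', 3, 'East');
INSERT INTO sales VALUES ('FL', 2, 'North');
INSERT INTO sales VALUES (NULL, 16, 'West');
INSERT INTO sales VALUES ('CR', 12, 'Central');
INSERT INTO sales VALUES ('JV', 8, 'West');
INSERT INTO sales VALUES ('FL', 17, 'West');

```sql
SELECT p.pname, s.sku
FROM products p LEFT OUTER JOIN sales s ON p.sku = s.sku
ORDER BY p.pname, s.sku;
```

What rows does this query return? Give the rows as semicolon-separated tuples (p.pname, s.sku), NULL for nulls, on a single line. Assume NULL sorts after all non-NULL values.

(Chip, FL); (Chip, FL); (Frame, NULL); (Gizmo, NULL); (Gizmo, NULL); (Motor, NULL); (Motor, NULL); (Panel, NULL); (Panel, NULL)

LEFT JOIN keeps every row from `products`; unmatched rows get NULL for `sales`'s columns.
Matching on p.sku = s.sku. A NULL in a compared column never satisfies the condition.
- p (sku=FL) pairs with 2 row(s) of s.
- p (sku=QE) has no partner → padded with NULL.
- p (sku=MT) has no partner → padded with NULL.
- p (sku=GN) has no partner → padded with NULL.
- p (sku=NULL) has no partner → padded with NULL.
- p (sku=MT) has no partner → padded with NULL.
- p (sku=QE) has no partner → padded with NULL.
- p (sku=LS) has no partner → padded with NULL.
After projecting and ordering:
p.pname | s.sku
Chip | FL
Chip | FL
Frame | NULL
Gizmo | NULL
Gizmo | NULL
Motor | NULL
Motor | NULL
Panel | NULL
Panel | NULL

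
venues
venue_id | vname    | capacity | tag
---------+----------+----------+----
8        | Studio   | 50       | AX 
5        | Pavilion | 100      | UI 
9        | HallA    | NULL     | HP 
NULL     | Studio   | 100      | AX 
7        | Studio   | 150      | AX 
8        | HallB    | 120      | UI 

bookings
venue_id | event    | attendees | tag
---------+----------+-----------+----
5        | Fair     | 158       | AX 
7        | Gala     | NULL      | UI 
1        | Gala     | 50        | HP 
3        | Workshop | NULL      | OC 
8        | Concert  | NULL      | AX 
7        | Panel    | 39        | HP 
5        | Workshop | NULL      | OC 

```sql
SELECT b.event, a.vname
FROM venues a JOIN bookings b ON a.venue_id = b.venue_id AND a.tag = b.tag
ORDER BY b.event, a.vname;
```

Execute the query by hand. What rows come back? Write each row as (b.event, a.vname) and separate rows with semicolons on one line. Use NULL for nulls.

(Concert, Studio)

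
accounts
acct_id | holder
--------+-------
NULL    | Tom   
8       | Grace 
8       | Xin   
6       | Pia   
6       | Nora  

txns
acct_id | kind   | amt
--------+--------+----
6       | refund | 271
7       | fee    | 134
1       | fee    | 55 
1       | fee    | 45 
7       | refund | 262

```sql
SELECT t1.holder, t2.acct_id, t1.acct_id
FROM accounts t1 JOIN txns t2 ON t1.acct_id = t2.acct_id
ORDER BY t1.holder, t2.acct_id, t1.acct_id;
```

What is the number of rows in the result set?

2

INNER JOIN keeps only pairs where the ON condition holds.
Matching on t1.acct_id = t2.acct_id. A NULL in a compared column never satisfies the condition.
Matched pairs: 2.
Total: 2 rows.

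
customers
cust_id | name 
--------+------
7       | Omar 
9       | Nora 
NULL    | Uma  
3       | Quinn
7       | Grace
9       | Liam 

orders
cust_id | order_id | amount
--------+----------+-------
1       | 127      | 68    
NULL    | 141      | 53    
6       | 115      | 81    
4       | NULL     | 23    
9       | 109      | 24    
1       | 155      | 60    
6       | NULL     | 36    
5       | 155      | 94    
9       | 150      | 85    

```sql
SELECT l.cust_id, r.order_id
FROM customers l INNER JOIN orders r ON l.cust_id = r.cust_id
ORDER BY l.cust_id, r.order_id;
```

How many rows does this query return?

4

INNER JOIN keeps only pairs where the ON condition holds.
Matching on l.cust_id = r.cust_id. A NULL in a compared column never satisfies the condition.
- l[0] cust_id=7 → no match; dropped.
- l[1] cust_id=9 → 2 match(es) in r → 2 row(s).
- l[2] cust_id=NULL → no match; dropped.
- l[3] cust_id=3 → no match; dropped.
- l[4] cust_id=7 → no match; dropped.
- l[5] cust_id=9 → 2 match(es) in r → 2 row(s).
Total: 4 rows.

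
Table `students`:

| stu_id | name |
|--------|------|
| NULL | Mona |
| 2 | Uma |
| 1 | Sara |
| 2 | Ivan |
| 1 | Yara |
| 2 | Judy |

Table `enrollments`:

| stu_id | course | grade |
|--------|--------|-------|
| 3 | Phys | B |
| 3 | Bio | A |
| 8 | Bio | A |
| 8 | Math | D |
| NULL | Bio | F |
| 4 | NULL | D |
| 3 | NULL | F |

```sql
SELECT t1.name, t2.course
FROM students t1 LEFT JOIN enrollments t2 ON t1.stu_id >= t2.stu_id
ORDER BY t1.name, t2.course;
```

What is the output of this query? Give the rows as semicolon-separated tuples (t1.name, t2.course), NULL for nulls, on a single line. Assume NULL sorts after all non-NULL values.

(Ivan, NULL); (Judy, NULL); (Mona, NULL); (Sara, NULL); (Uma, NULL); (Yara, NULL)

LEFT JOIN keeps every row from `students`; unmatched rows get NULL for `enrollments`'s columns.
Matching on t1.stu_id >= t2.stu_id. A NULL in a compared column never satisfies the condition.
Matched pairs: 0; unmatched t1 rows kept: 6.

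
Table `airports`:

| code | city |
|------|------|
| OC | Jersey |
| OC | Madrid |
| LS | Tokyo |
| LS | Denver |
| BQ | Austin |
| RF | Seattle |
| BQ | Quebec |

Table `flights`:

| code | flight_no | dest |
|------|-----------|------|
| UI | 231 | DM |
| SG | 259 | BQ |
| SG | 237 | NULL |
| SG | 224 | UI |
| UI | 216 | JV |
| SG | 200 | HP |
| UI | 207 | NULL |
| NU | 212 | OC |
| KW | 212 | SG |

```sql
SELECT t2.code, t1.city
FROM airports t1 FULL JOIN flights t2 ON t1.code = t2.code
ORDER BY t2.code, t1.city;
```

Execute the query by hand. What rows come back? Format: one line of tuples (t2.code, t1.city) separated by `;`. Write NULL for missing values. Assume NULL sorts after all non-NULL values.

(KW, NULL); (NU, NULL); (SG, NULL); (SG, NULL); (SG, NULL); (SG, NULL); (UI, NULL); (UI, NULL); (UI, NULL); (NULL, Austin); (NULL, Denver); (NULL, Jersey); (NULL, Madrid); (NULL, Quebec); (NULL, Seattle); (NULL, Tokyo)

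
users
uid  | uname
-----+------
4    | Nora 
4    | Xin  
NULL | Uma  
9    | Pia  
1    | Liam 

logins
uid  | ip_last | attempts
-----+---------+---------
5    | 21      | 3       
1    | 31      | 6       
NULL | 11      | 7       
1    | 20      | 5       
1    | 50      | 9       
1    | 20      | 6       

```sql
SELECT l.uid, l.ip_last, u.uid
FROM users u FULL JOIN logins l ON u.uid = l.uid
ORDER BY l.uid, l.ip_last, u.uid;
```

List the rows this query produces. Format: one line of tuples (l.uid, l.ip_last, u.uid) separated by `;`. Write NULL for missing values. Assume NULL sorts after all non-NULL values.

FULL OUTER JOIN keeps every row from both sides; unmatched rows get NULL for the other side's columns.
Matching on u.uid = l.uid. A NULL in a compared column never satisfies the condition.
- u (uid=4) has no partner → padded with NULL.
- u (uid=4) has no partner → padded with NULL.
- u (uid=NULL) has no partner → padded with NULL.
- u (uid=9) has no partner → padded with NULL.
- u (uid=1) pairs with 4 row(s) of l.
- 2 row(s) from l found no u partner → padded with NULL.
After projecting and ordering:
l.uid | l.ip_last | u.uid
1 | 20 | 1
1 | 20 | 1
1 | 31 | 1
1 | 50 | 1
5 | 21 | NULL
NULL | 11 | NULL
NULL | NULL | 4
NULL | NULL | 4
NULL | NULL | 9
NULL | NULL | NULL

(1, 20, 1); (1, 20, 1); (1, 31, 1); (1, 50, 1); (5, 21, NULL); (NULL, 11, NULL); (NULL, NULL, 4); (NULL, NULL, 4); (NULL, NULL, 9); (NULL, NULL, NULL)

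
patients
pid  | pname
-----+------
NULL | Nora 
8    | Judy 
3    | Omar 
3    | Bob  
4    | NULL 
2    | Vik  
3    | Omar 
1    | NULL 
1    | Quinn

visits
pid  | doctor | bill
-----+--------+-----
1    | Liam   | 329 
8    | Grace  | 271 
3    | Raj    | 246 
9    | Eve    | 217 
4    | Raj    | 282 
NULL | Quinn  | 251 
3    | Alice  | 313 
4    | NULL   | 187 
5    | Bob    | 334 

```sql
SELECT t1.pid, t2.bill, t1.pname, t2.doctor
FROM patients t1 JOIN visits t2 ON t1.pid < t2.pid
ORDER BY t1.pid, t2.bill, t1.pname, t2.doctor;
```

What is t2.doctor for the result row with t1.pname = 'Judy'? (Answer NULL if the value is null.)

INNER JOIN keeps only pairs where the ON condition holds.
Matching on t1.pid < t2.pid. A NULL in a compared column never satisfies the condition.
Matched pairs: 40.

Eve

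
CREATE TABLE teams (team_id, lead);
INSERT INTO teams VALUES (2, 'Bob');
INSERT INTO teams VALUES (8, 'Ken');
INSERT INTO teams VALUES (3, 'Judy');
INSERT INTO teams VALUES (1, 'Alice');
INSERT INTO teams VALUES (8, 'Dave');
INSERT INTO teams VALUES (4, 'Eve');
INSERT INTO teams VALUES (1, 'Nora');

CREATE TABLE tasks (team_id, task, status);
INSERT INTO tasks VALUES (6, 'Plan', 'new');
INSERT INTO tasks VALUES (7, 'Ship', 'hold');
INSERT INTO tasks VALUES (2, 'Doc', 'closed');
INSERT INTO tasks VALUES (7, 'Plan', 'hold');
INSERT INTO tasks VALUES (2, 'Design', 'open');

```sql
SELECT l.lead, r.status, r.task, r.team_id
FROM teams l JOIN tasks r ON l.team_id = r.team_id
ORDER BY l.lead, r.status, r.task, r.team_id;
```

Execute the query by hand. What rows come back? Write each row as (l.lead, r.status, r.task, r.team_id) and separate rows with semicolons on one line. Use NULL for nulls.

INNER JOIN keeps only pairs where the ON condition holds.
Matching on l.team_id = r.team_id.
- l (team_id=2) pairs with 2 row(s) of r.
- l (team_id=8) has no partner → excluded.
- l (team_id=3) has no partner → excluded.
- l (team_id=1) has no partner → excluded.
- l (team_id=8) has no partner → excluded.
- l (team_id=4) has no partner → excluded.
- l (team_id=1) has no partner → excluded.
After projecting and ordering:
l.lead | r.status | r.task | r.team_id
Bob | closed | Doc | 2
Bob | open | Design | 2

(Bob, closed, Doc, 2); (Bob, open, Design, 2)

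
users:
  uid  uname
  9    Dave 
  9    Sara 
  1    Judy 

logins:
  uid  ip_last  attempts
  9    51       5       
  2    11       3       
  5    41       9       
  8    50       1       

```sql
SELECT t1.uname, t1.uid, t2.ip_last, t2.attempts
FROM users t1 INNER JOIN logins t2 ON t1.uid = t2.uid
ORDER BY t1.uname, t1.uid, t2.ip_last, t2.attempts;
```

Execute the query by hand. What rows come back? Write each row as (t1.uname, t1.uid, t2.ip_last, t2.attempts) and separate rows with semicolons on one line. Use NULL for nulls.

(Dave, 9, 51, 5); (Sara, 9, 51, 5)

INNER JOIN keeps only pairs where the ON condition holds.
Matching on t1.uid = t2.uid.
- t1[0] uid=9 → 1 match(es) in t2 → 1 row(s).
- t1[1] uid=9 → 1 match(es) in t2 → 1 row(s).
- t1[2] uid=1 → no match; dropped.
After projecting and ordering:
t1.uname | t1.uid | t2.ip_last | t2.attempts
Dave | 9 | 51 | 5
Sara | 9 | 51 | 5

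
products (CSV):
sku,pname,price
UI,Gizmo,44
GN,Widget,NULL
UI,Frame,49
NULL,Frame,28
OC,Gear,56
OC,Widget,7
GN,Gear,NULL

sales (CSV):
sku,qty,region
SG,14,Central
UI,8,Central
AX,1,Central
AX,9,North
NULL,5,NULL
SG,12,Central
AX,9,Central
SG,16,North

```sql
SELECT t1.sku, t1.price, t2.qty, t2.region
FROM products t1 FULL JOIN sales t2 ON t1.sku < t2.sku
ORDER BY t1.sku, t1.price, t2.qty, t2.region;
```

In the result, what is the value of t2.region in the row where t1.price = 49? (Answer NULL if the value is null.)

FULL OUTER JOIN keeps every row from both sides; unmatched rows get NULL for the other side's columns.
Matching on t1.sku < t2.sku. A NULL in a compared column never satisfies the condition.
Matched pairs: 16; unmatched t1 rows kept: 3; unmatched t2 rows kept: 4.

NULL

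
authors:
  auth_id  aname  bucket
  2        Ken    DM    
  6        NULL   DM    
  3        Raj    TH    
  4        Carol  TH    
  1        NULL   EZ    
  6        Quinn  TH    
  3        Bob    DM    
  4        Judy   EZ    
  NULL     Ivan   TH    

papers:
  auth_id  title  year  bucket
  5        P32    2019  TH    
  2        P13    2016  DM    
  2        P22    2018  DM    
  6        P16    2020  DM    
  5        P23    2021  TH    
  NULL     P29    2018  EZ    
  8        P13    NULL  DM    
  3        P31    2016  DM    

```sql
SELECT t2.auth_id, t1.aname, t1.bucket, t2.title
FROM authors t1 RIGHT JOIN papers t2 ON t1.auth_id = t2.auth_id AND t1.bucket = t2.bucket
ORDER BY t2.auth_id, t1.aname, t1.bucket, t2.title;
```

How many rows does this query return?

8

RIGHT JOIN keeps every row from `papers`; unmatched rows get NULL for `authors`'s columns.
Matching on t1.auth_id = t2.auth_id AND t1.bucket = t2.bucket. A NULL in a compared column never satisfies the condition.
- t1 row (auth_id=2, bucket=DM): matches 2 t2 row(s) → 2 output row(s).
- t1 row (auth_id=6, bucket=DM): matches 1 t2 row(s) → 1 output row(s).
- t1 row (auth_id=3, bucket=TH): no match.
- t1 row (auth_id=4, bucket=TH): no match.
- t1 row (auth_id=1, bucket=EZ): no match.
- t1 row (auth_id=6, bucket=TH): no match.
- t1 row (auth_id=3, bucket=DM): matches 1 t2 row(s) → 1 output row(s).
- t1 row (auth_id=4, bucket=EZ): no match.
- t1 row (auth_id=NULL, bucket=TH): no match.
- 4 t2 row(s) had no t1 match → kept, t1 columns NULL.
Total: 4 matched + 4 padded = 8 rows.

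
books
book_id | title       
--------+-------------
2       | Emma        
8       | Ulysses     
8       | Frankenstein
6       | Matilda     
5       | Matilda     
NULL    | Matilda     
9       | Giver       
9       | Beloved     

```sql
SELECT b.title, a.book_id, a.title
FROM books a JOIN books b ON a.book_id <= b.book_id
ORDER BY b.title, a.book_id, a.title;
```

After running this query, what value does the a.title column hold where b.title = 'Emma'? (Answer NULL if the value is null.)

Emma

INNER JOIN keeps only pairs where the ON condition holds.
Matching on a.book_id <= b.book_id. A NULL in a compared column never satisfies the condition.
- book_id=2: 7 matching b row(s), so 7 row(s) emitted.
- book_id=8: 4 matching b row(s), so 4 row(s) emitted.
- book_id=8: 4 matching b row(s), so 4 row(s) emitted.
- book_id=6: 5 matching b row(s), so 5 row(s) emitted.
- book_id=5: 6 matching b row(s), so 6 row(s) emitted.
- book_id=NULL: no matching b row, dropped.
- book_id=9: 2 matching b row(s), so 2 row(s) emitted.
- book_id=9: 2 matching b row(s), so 2 row(s) emitted.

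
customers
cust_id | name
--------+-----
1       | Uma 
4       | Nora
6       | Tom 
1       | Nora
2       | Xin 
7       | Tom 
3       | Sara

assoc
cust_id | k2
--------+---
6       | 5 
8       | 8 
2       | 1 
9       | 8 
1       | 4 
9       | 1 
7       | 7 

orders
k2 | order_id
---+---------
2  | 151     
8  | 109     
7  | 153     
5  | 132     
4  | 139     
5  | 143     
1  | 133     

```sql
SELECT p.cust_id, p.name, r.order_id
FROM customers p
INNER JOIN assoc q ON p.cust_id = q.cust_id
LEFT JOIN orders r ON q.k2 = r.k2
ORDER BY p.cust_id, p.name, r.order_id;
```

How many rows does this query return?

6

Step 1 — p INNER JOIN q on cust_id → 5 row(s).
Then LEFT JOIN `orders r` on k2: each of those 5 rows is kept; rows whose q.k2 has no match in r get NULL for r's columns.
Result: 6 row(s).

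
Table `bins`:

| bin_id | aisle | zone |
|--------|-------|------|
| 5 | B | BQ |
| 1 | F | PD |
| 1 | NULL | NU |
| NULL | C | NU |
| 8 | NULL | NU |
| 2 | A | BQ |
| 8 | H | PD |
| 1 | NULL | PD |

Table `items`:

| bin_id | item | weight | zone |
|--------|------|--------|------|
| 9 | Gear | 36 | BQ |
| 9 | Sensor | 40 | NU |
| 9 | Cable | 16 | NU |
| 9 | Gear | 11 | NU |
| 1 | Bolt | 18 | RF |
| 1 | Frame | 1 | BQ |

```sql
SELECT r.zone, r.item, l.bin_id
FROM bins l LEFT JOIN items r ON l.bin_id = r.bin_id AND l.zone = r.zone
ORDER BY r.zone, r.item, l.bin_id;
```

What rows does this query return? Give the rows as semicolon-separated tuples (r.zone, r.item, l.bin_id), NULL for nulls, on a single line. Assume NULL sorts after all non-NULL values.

LEFT JOIN keeps every row from `bins`; unmatched rows get NULL for `items`'s columns.
Matching on l.bin_id = r.bin_id AND l.zone = r.zone. A NULL in a compared column never satisfies the condition.
- bin_id=5, zone=BQ: no r row matches, row kept with r columns NULL.
- bin_id=1, zone=PD: no r row matches, row kept with r columns NULL.
- bin_id=1, zone=NU: no r row matches, row kept with r columns NULL.
- bin_id=NULL, zone=NU: no r row matches, row kept with r columns NULL.
- bin_id=8, zone=NU: no r row matches, row kept with r columns NULL.
- bin_id=2, zone=BQ: no r row matches, row kept with r columns NULL.
- bin_id=8, zone=PD: no r row matches, row kept with r columns NULL.
- bin_id=1, zone=PD: no r row matches, row kept with r columns NULL.
After projecting and ordering:
r.zone | r.item | l.bin_id
NULL | NULL | 1
NULL | NULL | 1
NULL | NULL | 1
NULL | NULL | 2
NULL | NULL | 5
NULL | NULL | 8
NULL | NULL | 8
NULL | NULL | NULL

(NULL, NULL, 1); (NULL, NULL, 1); (NULL, NULL, 1); (NULL, NULL, 2); (NULL, NULL, 5); (NULL, NULL, 8); (NULL, NULL, 8); (NULL, NULL, NULL)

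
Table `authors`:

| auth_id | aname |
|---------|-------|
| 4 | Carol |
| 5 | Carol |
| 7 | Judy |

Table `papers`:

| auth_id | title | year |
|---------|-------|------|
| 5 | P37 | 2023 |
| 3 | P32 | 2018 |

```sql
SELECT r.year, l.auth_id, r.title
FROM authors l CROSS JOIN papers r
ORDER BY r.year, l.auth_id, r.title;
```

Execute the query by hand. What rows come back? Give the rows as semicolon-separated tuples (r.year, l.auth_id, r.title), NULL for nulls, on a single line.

CROSS JOIN pairs every row of `authors` with every row of `papers`: 3 × 2 = 6 rows.
After projecting and ordering:
r.year | l.auth_id | r.title
2018 | 4 | P32
2018 | 5 | P32
2018 | 7 | P32
2023 | 4 | P37
2023 | 5 | P37
2023 | 7 | P37

(2018, 4, P32); (2018, 5, P32); (2018, 7, P32); (2023, 4, P37); (2023, 5, P37); (2023, 7, P37)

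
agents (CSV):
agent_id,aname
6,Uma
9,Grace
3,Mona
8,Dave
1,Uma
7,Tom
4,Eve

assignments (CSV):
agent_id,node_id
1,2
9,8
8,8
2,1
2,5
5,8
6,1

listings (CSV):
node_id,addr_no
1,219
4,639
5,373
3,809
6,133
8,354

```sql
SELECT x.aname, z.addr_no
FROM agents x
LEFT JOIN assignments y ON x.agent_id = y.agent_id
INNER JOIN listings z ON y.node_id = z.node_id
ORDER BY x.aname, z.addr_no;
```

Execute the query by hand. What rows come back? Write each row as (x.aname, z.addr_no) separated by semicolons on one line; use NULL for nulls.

(Dave, 354); (Grace, 354); (Uma, 219)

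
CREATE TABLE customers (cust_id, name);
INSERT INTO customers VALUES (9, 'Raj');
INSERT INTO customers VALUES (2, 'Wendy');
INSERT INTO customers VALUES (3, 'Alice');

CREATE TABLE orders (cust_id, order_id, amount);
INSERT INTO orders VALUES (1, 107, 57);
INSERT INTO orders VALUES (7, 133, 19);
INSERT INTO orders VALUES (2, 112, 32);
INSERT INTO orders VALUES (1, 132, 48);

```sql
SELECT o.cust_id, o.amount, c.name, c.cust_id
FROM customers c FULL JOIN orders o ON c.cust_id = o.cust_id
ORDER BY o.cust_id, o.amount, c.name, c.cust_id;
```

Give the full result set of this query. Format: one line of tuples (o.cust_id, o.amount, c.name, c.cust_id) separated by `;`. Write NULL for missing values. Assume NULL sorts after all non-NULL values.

(1, 48, NULL, NULL); (1, 57, NULL, NULL); (2, 32, Wendy, 2); (7, 19, NULL, NULL); (NULL, NULL, Alice, 3); (NULL, NULL, Raj, 9)

FULL OUTER JOIN keeps every row from both sides; unmatched rows get NULL for the other side's columns.
Matching on c.cust_id = o.cust_id.
- c (cust_id=9) has no partner → padded with NULL.
- c (cust_id=2) pairs with 1 row(s) of o.
- c (cust_id=3) has no partner → padded with NULL.
- 3 row(s) from o found no c partner → padded with NULL.
After projecting and ordering:
o.cust_id | o.amount | c.name | c.cust_id
1 | 48 | NULL | NULL
1 | 57 | NULL | NULL
2 | 32 | Wendy | 2
7 | 19 | NULL | NULL
NULL | NULL | Alice | 3
NULL | NULL | Raj | 9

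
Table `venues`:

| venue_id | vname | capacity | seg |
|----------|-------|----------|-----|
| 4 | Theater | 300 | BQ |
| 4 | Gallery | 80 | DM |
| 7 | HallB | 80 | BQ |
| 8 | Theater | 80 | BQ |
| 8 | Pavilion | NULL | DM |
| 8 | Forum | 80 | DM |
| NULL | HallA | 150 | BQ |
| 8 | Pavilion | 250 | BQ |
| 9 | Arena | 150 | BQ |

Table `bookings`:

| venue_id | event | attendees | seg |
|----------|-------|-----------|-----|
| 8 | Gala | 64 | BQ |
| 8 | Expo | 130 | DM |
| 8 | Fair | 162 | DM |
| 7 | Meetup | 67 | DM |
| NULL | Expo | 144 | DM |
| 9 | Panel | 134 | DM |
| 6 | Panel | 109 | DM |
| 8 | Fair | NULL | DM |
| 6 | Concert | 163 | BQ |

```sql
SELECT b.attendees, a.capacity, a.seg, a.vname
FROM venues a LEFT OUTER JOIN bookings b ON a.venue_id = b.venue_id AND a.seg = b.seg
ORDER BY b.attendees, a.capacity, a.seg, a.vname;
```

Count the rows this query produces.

13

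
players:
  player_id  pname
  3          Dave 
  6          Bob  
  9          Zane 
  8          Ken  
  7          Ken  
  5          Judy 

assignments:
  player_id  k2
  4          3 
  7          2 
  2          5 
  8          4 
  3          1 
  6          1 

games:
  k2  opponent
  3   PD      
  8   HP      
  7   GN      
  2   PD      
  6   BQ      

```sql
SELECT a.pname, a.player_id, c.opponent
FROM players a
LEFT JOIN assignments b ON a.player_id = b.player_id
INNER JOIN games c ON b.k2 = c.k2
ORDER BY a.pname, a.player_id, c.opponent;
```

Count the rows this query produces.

1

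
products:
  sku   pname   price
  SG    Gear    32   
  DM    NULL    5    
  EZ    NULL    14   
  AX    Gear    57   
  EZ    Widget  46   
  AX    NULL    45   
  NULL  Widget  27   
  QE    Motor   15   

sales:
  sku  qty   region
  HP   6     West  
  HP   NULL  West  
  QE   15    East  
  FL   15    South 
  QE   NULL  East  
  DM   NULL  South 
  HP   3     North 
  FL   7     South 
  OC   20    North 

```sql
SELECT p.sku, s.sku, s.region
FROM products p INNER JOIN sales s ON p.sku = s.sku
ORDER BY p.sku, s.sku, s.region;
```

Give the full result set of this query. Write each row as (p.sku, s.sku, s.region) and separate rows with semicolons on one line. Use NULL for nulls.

(DM, DM, South); (QE, QE, East); (QE, QE, East)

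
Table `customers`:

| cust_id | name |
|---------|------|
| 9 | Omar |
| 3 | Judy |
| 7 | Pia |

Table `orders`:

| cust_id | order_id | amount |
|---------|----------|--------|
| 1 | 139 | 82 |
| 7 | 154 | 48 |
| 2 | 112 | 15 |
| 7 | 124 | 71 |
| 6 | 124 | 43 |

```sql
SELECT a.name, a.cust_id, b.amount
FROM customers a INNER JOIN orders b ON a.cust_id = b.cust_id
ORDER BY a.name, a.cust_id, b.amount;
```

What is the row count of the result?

2

INNER JOIN keeps only pairs where the ON condition holds.
Matching on a.cust_id = b.cust_id.
- cust_id=9: no matching b row, dropped.
- cust_id=3: no matching b row, dropped.
- cust_id=7: 2 matching b row(s), so 2 row(s) emitted.
Total: 2 rows.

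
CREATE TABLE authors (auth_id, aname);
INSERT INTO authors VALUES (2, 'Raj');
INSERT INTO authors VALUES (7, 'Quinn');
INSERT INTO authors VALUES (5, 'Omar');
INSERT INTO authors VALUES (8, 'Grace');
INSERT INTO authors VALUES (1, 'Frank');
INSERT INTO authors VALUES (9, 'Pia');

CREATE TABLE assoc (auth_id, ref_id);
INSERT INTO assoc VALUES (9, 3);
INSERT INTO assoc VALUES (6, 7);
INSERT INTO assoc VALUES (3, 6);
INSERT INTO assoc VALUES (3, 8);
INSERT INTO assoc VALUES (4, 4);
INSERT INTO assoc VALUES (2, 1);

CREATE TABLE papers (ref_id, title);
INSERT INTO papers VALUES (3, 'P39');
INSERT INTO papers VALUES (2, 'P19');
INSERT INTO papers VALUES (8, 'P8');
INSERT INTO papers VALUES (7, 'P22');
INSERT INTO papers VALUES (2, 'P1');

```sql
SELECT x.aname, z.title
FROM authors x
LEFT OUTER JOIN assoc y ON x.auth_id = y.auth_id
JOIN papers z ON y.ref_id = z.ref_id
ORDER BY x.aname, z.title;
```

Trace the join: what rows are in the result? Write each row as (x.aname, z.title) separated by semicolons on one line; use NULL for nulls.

(Pia, P39)

Joins associate left-to-right: authors LEFT JOIN assoc on auth_id gives 6 intermediate row(s).
Then INNER JOIN `papers z` on ref_id: keep only rows whose y.ref_id appears in z.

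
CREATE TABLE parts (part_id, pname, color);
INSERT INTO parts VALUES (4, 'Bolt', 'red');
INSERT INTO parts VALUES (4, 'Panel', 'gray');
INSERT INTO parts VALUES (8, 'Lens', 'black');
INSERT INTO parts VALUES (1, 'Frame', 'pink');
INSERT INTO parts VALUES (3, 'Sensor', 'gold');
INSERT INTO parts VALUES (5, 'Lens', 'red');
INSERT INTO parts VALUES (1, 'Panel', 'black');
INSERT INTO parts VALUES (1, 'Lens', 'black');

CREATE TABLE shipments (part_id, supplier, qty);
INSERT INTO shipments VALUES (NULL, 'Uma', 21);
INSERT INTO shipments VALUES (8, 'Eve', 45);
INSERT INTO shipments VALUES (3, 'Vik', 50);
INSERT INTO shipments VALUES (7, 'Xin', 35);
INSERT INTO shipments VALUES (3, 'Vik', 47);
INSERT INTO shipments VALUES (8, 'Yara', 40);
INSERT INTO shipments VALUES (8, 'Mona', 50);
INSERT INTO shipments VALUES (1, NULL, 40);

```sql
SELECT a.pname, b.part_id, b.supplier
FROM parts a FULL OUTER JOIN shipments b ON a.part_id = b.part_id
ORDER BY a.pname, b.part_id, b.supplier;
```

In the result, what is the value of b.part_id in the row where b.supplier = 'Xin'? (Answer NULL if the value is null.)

7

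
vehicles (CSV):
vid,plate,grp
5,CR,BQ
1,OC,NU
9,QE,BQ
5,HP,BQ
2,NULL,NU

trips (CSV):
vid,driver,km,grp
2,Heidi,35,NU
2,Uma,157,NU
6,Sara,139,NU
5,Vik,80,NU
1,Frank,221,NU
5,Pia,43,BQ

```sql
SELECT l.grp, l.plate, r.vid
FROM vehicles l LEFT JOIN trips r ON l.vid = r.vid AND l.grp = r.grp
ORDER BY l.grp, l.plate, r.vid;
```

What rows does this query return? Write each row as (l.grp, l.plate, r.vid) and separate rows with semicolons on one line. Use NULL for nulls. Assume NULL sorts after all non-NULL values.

LEFT JOIN keeps every row from `vehicles`; unmatched rows get NULL for `trips`'s columns.
Matching on l.vid = r.vid AND l.grp = r.grp.
- vid=5, grp=BQ: 1 matching r row(s), so 1 row(s) emitted.
- vid=1, grp=NU: 1 matching r row(s), so 1 row(s) emitted.
- vid=9, grp=BQ: no r row matches, row kept with r columns NULL.
- vid=5, grp=BQ: 1 matching r row(s), so 1 row(s) emitted.
- vid=2, grp=NU: 2 matching r row(s), so 2 row(s) emitted.
After projecting and ordering:
l.grp | l.plate | r.vid
BQ | CR | 5
BQ | HP | 5
BQ | QE | NULL
NU | OC | 1
NU | NULL | 2
NU | NULL | 2

(BQ, CR, 5); (BQ, HP, 5); (BQ, QE, NULL); (NU, OC, 1); (NU, NULL, 2); (NU, NULL, 2)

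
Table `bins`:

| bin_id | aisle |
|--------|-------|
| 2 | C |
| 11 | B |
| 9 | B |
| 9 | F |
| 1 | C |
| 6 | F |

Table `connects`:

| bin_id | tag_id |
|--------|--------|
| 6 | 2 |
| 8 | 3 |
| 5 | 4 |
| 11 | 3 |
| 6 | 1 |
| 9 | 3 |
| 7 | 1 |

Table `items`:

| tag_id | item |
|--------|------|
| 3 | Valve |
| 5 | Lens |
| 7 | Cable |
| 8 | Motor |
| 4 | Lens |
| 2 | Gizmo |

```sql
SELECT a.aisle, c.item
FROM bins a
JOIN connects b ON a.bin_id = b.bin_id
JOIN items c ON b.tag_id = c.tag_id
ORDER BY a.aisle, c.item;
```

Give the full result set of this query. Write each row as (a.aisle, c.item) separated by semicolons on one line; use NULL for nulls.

(B, Valve); (B, Valve); (F, Gizmo); (F, Valve)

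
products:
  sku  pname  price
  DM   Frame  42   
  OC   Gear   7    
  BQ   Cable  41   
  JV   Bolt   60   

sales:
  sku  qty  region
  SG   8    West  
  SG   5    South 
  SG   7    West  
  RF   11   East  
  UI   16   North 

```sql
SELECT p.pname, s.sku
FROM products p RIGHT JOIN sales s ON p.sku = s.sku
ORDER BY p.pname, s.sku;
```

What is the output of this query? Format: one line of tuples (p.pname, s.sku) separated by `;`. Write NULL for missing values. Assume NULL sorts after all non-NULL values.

(NULL, RF); (NULL, SG); (NULL, SG); (NULL, SG); (NULL, UI)

RIGHT JOIN keeps every row from `sales`; unmatched rows get NULL for `products`'s columns.
Matching on p.sku = s.sku.
Matched pairs: 0; unmatched s rows kept: 5.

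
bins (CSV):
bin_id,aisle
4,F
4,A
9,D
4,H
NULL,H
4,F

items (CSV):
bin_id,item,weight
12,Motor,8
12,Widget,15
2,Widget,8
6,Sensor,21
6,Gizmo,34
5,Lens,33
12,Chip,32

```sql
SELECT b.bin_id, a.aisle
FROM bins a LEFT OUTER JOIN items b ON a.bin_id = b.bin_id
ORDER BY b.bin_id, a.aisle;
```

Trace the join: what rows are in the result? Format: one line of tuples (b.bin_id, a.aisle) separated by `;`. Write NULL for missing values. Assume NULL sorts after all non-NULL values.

(NULL, A); (NULL, D); (NULL, F); (NULL, F); (NULL, H); (NULL, H)

LEFT JOIN keeps every row from `bins`; unmatched rows get NULL for `items`'s columns.
Matching on a.bin_id = b.bin_id. A NULL in a compared column never satisfies the condition.
Matched pairs: 0; unmatched a rows kept: 6.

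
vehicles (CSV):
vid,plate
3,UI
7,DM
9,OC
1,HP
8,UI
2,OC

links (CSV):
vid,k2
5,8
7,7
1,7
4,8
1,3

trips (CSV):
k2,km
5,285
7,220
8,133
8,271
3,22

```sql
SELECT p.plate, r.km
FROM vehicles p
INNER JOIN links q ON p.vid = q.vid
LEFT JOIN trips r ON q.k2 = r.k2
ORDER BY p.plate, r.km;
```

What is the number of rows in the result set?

Step 1 — p INNER JOIN q on vid → 3 row(s).
Then LEFT JOIN `trips r` on k2: each of those 3 rows is kept; rows whose q.k2 has no match in r get NULL for r's columns.
Result: 3 row(s).

3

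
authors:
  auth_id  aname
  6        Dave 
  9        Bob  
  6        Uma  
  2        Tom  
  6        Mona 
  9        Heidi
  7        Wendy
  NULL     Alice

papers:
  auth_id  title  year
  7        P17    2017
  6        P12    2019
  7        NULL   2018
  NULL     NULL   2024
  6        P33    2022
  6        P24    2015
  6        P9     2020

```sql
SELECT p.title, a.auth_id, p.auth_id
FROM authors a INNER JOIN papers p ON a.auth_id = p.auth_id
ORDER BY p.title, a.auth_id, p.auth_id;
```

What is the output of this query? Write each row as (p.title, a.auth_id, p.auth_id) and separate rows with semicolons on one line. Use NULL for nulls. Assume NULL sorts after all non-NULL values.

(P12, 6, 6); (P12, 6, 6); (P12, 6, 6); (P17, 7, 7); (P24, 6, 6); (P24, 6, 6); (P24, 6, 6); (P33, 6, 6); (P33, 6, 6); (P33, 6, 6); (P9, 6, 6); (P9, 6, 6); (P9, 6, 6); (NULL, 7, 7)

INNER JOIN keeps only pairs where the ON condition holds.
Matching on a.auth_id = p.auth_id. A NULL in a compared column never satisfies the condition.
- a row (auth_id=6): matches 4 p row(s) → 4 output row(s).
- a row (auth_id=9): no match → dropped.
- a row (auth_id=6): matches 4 p row(s) → 4 output row(s).
- a row (auth_id=2): no match → dropped.
- a row (auth_id=6): matches 4 p row(s) → 4 output row(s).
- a row (auth_id=9): no match → dropped.
- a row (auth_id=7): matches 2 p row(s) → 2 output row(s).
- a row (auth_id=NULL): no match → dropped.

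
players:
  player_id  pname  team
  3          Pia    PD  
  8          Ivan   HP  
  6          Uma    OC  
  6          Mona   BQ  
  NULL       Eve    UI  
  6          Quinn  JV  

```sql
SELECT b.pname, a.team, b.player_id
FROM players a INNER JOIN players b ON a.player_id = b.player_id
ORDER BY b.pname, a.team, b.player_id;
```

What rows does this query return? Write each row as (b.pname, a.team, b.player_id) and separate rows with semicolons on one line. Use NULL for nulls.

(Ivan, HP, 8); (Mona, BQ, 6); (Mona, JV, 6); (Mona, OC, 6); (Pia, PD, 3); (Quinn, BQ, 6); (Quinn, JV, 6); (Quinn, OC, 6); (Uma, BQ, 6); (Uma, JV, 6); (Uma, OC, 6)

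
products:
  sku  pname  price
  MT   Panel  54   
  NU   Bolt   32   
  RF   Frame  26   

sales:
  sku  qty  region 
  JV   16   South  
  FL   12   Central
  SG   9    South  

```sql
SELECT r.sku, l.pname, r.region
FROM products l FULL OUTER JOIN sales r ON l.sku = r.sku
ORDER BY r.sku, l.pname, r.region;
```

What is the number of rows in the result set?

6

FULL OUTER JOIN keeps every row from both sides; unmatched rows get NULL for the other side's columns.
Matching on l.sku = r.sku.
- l (sku=MT) has no partner → padded with NULL.
- l (sku=NU) has no partner → padded with NULL.
- l (sku=RF) has no partner → padded with NULL.
- 3 row(s) from r found no l partner → padded with NULL.
Total: 0 matched + 6 padded = 6 rows.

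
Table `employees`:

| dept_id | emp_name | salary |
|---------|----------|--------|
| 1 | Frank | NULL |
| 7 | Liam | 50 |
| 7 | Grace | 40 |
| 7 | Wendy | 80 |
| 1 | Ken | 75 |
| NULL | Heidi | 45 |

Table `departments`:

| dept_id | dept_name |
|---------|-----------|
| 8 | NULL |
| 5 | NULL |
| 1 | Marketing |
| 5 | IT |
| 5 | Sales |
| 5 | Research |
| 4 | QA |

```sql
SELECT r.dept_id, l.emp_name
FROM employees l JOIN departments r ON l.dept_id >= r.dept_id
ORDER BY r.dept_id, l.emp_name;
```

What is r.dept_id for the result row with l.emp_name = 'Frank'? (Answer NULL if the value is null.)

1

INNER JOIN keeps only pairs where the ON condition holds.
Matching on l.dept_id >= r.dept_id. A NULL in a compared column never satisfies the condition.
- dept_id=1: 1 matching r row(s), so 1 row(s) emitted.
- dept_id=7: 6 matching r row(s), so 6 row(s) emitted.
- dept_id=7: 6 matching r row(s), so 6 row(s) emitted.
- dept_id=7: 6 matching r row(s), so 6 row(s) emitted.
- dept_id=1: 1 matching r row(s), so 1 row(s) emitted.
- dept_id=NULL: no matching r row, dropped.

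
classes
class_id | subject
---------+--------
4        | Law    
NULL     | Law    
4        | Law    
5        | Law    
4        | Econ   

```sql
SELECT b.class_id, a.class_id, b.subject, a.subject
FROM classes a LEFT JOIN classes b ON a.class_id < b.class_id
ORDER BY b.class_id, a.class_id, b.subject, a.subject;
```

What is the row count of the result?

5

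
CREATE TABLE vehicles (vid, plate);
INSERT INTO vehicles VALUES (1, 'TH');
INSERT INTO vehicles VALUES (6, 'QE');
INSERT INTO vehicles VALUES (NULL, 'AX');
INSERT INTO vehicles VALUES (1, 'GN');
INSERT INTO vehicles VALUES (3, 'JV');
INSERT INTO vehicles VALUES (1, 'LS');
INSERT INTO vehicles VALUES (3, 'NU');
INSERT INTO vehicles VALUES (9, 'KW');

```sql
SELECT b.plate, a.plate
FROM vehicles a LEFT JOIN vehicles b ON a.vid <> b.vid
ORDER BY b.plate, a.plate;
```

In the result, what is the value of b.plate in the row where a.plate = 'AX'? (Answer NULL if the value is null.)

LEFT JOIN keeps every row from `vehicles a`; unmatched rows get NULL for `vehicles b`'s columns.
Matching on a.vid <> b.vid. A NULL in a compared column never satisfies the condition.
Matched pairs: 34; unmatched a rows kept: 1.

NULL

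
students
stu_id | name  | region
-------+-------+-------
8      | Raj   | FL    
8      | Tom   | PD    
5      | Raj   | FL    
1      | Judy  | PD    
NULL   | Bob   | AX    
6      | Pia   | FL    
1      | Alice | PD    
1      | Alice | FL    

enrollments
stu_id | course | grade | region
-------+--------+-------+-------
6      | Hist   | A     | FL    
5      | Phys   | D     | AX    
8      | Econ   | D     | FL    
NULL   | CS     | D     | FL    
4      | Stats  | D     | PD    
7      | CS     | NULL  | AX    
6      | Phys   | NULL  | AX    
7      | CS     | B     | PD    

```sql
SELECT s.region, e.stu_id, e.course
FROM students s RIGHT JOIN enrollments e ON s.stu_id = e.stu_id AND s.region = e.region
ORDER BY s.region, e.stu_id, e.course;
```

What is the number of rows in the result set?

8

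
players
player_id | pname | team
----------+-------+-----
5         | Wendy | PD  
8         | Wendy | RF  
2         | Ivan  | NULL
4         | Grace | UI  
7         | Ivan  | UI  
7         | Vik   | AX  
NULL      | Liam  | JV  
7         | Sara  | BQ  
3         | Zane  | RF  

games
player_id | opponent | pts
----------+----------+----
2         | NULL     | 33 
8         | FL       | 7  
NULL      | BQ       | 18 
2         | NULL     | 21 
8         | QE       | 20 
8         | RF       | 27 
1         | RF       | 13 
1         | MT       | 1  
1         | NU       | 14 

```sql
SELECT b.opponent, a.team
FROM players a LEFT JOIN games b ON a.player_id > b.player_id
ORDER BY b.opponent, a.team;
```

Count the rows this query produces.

LEFT JOIN keeps every row from `players`; unmatched rows get NULL for `games`'s columns.
Matching on a.player_id > b.player_id. A NULL in a compared column never satisfies the condition.
- a (player_id=5) pairs with 5 row(s) of b.
- a (player_id=8) pairs with 5 row(s) of b.
- a (player_id=2) pairs with 3 row(s) of b.
- a (player_id=4) pairs with 5 row(s) of b.
- a (player_id=7) pairs with 5 row(s) of b.
- a (player_id=7) pairs with 5 row(s) of b.
- a (player_id=NULL) has no partner → padded with NULL.
- a (player_id=7) pairs with 5 row(s) of b.
- a (player_id=3) pairs with 5 row(s) of b.
Total: 38 matched + 1 padded = 39 rows.

39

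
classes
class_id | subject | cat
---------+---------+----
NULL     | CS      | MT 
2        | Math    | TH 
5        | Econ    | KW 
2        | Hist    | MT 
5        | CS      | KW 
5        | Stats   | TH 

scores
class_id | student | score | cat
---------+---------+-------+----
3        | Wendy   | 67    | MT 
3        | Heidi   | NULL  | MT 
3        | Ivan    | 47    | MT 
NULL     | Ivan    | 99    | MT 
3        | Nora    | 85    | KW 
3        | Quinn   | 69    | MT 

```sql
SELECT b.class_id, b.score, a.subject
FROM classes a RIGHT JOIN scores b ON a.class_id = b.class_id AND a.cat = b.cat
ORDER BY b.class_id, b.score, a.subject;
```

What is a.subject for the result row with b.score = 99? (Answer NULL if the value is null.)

NULL

RIGHT JOIN keeps every row from `scores`; unmatched rows get NULL for `classes`'s columns.
Matching on a.class_id = b.class_id AND a.cat = b.cat. A NULL in a compared column never satisfies the condition.
Matched pairs: 0; unmatched b rows kept: 6.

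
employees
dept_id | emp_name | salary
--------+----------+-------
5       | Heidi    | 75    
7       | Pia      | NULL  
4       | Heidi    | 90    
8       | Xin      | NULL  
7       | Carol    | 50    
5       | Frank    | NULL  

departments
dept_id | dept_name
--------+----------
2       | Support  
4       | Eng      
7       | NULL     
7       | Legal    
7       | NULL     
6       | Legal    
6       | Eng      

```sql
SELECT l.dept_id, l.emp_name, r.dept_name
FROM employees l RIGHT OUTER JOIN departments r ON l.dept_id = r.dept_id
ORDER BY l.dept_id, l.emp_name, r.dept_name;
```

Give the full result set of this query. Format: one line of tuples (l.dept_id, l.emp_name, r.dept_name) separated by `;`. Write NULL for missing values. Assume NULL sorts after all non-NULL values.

(4, Heidi, Eng); (7, Carol, Legal); (7, Carol, NULL); (7, Carol, NULL); (7, Pia, Legal); (7, Pia, NULL); (7, Pia, NULL); (NULL, NULL, Eng); (NULL, NULL, Legal); (NULL, NULL, Support)

RIGHT JOIN keeps every row from `departments`; unmatched rows get NULL for `employees`'s columns.
Matching on l.dept_id = r.dept_id.
Matched pairs: 7; unmatched r rows kept: 3.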